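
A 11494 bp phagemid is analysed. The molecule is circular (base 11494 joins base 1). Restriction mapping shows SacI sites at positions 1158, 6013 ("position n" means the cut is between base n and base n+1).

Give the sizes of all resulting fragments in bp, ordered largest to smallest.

6639, 4855 bp

Circular molecule, 2 cuts → 2 fragments:
  6013 − 1158 = 4855 bp
  wrap: 11494 − 6013 + 1158 = 6639 bp
Sorted largest to smallest: 6639, 4855 bp.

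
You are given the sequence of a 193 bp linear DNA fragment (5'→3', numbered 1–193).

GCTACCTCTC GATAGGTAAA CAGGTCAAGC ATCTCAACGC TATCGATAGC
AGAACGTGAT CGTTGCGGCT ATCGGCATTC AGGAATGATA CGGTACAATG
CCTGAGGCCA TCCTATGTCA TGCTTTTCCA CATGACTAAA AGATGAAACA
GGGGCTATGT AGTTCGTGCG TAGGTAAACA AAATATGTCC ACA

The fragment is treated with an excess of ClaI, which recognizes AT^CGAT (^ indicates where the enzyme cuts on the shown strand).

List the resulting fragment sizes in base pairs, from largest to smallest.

The ClaI site (ATCGAT) starts at position 42.
ClaI cuts after base 2 of each site, so after position 43.
Linear molecule, 1 cut → 2 fragments:
  1–43 → 43 bp
  44–193 → 150 bp
Sorted largest to smallest: 150, 43 bp.

150, 43 bp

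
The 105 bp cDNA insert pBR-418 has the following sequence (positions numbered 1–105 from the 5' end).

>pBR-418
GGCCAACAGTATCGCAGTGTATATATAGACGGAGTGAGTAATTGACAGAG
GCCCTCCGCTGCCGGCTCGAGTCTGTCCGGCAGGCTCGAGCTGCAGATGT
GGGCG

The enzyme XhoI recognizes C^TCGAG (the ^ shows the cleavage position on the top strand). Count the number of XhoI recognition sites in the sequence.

CTCGAG occurs starting at positions 66, 85.
XhoI cuts at 2 sites.

2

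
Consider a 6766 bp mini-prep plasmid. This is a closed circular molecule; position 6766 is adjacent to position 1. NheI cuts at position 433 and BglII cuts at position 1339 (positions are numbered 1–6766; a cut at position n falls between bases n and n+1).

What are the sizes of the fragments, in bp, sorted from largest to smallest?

5860, 906 bp

Combined cut positions (sorted): 433, 1339.
Circular molecule, 2 cuts → 2 fragments:
  1339 − 433 = 906 bp
  wrap: 6766 − 1339 + 433 = 5860 bp
Sorted largest to smallest: 5860, 906 bp.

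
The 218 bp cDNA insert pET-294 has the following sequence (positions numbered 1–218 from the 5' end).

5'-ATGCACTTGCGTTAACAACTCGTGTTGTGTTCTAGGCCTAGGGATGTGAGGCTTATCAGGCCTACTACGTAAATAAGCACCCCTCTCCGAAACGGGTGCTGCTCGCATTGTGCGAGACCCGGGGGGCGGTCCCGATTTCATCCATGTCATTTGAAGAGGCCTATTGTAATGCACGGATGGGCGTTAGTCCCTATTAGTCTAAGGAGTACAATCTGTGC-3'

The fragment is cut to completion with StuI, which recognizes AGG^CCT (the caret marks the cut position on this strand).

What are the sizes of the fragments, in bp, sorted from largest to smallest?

StuI sites (AGGCCT) start at positions 34, 58, 157.
StuI cuts after base 3 of each site, so after positions 36, 60, 159.
Linear molecule, 3 cuts → 4 fragments:
  1–36 → 36 bp
  37–60 → 24 bp
  61–159 → 99 bp
  160–218 → 59 bp
Sorted largest to smallest: 99, 59, 36, 24 bp.

99, 59, 36, 24 bp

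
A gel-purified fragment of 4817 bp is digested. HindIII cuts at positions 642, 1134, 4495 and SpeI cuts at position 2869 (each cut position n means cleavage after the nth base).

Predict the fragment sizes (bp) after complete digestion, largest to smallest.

Combined cut positions (sorted): 642, 1134, 2869, 4495.
Linear molecule, 4 cuts → 5 fragments:
  642 − 0 = 642 bp
  1134 − 642 = 492 bp
  2869 − 1134 = 1735 bp
  4495 − 2869 = 1626 bp
  4817 − 4495 = 322 bp
Sorted largest to smallest: 1735, 1626, 642, 492, 322 bp.

1735, 1626, 642, 492, 322 bp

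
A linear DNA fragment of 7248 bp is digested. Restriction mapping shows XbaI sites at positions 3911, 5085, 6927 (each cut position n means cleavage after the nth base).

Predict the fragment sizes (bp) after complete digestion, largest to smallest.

3911, 1842, 1174, 321 bp

Linear molecule, 3 cuts → 4 fragments:
  3911 − 0 = 3911 bp
  5085 − 3911 = 1174 bp
  6927 − 5085 = 1842 bp
  7248 − 6927 = 321 bp
Sorted largest to smallest: 3911, 1842, 1174, 321 bp.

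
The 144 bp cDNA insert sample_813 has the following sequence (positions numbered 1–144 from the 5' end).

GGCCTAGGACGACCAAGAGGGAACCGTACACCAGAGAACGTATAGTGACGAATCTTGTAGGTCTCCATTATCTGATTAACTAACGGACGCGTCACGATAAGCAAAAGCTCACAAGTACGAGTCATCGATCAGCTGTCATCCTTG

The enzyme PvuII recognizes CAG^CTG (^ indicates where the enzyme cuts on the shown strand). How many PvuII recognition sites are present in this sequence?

1

CAGCTG occurs starting at position 130.
PvuII cuts at 1 site.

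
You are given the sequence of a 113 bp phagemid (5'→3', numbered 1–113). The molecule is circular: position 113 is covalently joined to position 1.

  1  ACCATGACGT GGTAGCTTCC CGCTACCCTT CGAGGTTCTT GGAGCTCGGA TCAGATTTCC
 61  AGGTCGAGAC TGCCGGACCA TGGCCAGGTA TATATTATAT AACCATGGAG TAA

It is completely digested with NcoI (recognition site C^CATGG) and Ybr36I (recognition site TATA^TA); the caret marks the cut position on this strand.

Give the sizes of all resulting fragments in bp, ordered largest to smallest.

NcoI sites (CCATGG) start at positions 78, 103.
NcoI cuts after the first base of each site, so after positions 78, 103.
Ybr36I sites (TATATA) start at positions 89, 96.
Ybr36I cuts after base 4 of each site, so after positions 92, 99.
Combined cut positions: 78, 92, 99, 103.
Circular molecule, 4 cuts → 4 fragments:
  79–92 → 14 bp
  93–99 → 7 bp
  100–103 → 4 bp
  104–113 then 1–78 → 10 + 78 = 88 bp
Sorted largest to smallest: 88, 14, 7, 4 bp.

88, 14, 7, 4 bp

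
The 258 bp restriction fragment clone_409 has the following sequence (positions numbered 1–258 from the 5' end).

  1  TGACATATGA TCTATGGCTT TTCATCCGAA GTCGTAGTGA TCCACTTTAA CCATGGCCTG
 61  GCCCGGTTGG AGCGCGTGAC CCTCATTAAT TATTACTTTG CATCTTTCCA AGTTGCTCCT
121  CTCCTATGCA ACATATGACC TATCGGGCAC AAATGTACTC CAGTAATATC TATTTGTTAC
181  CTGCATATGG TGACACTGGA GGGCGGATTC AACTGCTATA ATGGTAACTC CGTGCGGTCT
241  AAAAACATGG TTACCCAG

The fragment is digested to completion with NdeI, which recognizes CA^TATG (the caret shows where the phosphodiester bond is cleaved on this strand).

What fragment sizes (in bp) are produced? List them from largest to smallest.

NdeI sites (CATATG) start at positions 4, 132, 184.
NdeI cuts after base 2 of each site, so after positions 5, 133, 185.
Linear molecule, 3 cuts → 4 fragments:
  1–5 → 5 bp
  6–133 → 128 bp
  134–185 → 52 bp
  186–258 → 73 bp
Sorted largest to smallest: 128, 73, 52, 5 bp.

128, 73, 52, 5 bp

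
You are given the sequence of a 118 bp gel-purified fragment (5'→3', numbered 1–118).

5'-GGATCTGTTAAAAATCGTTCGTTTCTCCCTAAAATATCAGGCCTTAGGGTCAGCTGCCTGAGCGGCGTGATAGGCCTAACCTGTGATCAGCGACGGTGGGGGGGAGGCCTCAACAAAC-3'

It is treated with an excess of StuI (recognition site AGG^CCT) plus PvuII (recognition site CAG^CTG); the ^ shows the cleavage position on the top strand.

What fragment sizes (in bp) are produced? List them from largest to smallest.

41, 33, 21, 12, 11 bp

StuI sites (AGGCCT) start at positions 39, 72, 105.
StuI cuts after base 3 of each site, so after positions 41, 74, 107.
The PvuII site (CAGCTG) starts at position 51.
PvuII cuts after base 3 of each site, so after position 53.
Combined cut positions: 41, 53, 74, 107.
Linear molecule, 4 cuts → 5 fragments:
  1–41 → 41 bp
  42–53 → 12 bp
  54–74 → 21 bp
  75–107 → 33 bp
  108–118 → 11 bp
Sorted largest to smallest: 41, 33, 21, 12, 11 bp.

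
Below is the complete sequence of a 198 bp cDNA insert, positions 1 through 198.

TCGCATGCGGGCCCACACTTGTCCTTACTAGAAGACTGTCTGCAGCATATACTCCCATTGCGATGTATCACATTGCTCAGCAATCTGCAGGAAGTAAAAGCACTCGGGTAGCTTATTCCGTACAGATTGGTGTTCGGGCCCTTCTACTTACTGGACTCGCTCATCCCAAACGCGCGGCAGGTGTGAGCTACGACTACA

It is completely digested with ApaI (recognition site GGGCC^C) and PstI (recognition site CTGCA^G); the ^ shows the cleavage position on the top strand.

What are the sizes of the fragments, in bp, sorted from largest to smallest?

58, 51, 45, 31, 13 bp

ApaI sites (GGGCCC) start at positions 9, 136.
ApaI cuts after base 5 of each site (before the last base), so after positions 13, 140.
PstI sites (CTGCAG) start at positions 40, 85.
PstI cuts after base 5 of each site (before the last base), so after positions 44, 89.
Combined cut positions: 13, 44, 89, 140.
Linear molecule, 4 cuts → 5 fragments:
  1–13 → 13 bp
  14–44 → 31 bp
  45–89 → 45 bp
  90–140 → 51 bp
  141–198 → 58 bp
Sorted largest to smallest: 58, 51, 45, 31, 13 bp.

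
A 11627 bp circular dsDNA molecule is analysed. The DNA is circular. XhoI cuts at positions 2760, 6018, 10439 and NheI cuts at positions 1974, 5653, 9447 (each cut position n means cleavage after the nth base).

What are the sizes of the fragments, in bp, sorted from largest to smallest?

Combined cut positions (sorted): 1974, 2760, 5653, 6018, 9447, 10439.
Circular molecule, 6 cuts → 6 fragments:
  2760 − 1974 = 786 bp
  5653 − 2760 = 2893 bp
  6018 − 5653 = 365 bp
  9447 − 6018 = 3429 bp
  10439 − 9447 = 992 bp
  wrap: 11627 − 10439 + 1974 = 3162 bp
Sorted largest to smallest: 3429, 3162, 2893, 992, 786, 365 bp.

3429, 3162, 2893, 992, 786, 365 bp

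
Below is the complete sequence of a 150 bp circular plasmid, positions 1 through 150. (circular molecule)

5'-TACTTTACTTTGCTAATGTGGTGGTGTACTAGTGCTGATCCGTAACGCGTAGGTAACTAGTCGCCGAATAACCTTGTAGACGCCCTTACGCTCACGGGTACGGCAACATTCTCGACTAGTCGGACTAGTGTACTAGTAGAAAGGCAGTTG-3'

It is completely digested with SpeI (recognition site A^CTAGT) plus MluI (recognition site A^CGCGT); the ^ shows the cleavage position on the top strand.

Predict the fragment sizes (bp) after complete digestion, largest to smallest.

59, 46, 17, 11, 9, 8 bp

SpeI sites (ACTAGT) start at positions 28, 56, 115, 124, 132.
SpeI cuts after the first base of each site, so after positions 28, 56, 115, 124, 132.
The MluI site (ACGCGT) starts at position 45.
MluI cuts after the first base of each site, so after position 45.
Combined cut positions: 28, 45, 56, 115, 124, 132.
Circular molecule, 6 cuts → 6 fragments:
  29–45 → 17 bp
  46–56 → 11 bp
  57–115 → 59 bp
  116–124 → 9 bp
  125–132 → 8 bp
  133–150 then 1–28 → 18 + 28 = 46 bp
Sorted largest to smallest: 59, 46, 17, 11, 9, 8 bp.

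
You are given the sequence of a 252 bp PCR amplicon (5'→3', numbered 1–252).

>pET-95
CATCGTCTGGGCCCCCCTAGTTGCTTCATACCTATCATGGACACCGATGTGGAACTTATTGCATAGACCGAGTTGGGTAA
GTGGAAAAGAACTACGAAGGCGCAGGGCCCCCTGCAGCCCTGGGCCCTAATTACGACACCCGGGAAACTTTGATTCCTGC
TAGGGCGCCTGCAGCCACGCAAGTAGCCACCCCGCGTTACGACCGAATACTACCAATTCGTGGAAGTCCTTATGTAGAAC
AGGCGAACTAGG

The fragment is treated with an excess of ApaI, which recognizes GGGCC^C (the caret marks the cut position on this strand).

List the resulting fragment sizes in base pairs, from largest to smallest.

ApaI sites (GGGCCC) start at positions 9, 105, 122.
ApaI cuts after base 5 of each site (before the last base), so after positions 13, 109, 126.
Linear molecule, 3 cuts → 4 fragments:
  1–13 → 13 bp
  14–109 → 96 bp
  110–126 → 17 bp
  127–252 → 126 bp
Sorted largest to smallest: 126, 96, 17, 13 bp.

126, 96, 17, 13 bp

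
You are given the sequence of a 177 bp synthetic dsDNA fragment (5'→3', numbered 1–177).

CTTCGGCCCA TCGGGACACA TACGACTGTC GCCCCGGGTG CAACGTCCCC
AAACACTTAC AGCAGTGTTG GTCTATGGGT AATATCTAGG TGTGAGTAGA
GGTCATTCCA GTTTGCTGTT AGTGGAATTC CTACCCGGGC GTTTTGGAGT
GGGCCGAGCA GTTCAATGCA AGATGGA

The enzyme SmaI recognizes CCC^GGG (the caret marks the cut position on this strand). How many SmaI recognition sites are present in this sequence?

CCCGGG occurs starting at positions 33, 134.
SmaI cuts at 2 sites.

2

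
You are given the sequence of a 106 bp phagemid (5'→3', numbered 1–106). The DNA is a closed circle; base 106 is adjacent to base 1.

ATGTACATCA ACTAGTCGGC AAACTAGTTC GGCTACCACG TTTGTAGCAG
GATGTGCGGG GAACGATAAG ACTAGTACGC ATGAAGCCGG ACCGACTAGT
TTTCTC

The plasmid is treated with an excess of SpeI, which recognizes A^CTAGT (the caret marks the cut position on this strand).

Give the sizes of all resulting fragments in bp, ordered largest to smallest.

48, 24, 22, 12 bp

SpeI sites (ACTAGT) start at positions 11, 23, 71, 95.
SpeI cuts after the first base of each site, so after positions 11, 23, 71, 95.
Circular molecule, 4 cuts → 4 fragments:
  12–23 → 12 bp
  24–71 → 48 bp
  72–95 → 24 bp
  96–106 then 1–11 → 11 + 11 = 22 bp
Sorted largest to smallest: 48, 24, 22, 12 bp.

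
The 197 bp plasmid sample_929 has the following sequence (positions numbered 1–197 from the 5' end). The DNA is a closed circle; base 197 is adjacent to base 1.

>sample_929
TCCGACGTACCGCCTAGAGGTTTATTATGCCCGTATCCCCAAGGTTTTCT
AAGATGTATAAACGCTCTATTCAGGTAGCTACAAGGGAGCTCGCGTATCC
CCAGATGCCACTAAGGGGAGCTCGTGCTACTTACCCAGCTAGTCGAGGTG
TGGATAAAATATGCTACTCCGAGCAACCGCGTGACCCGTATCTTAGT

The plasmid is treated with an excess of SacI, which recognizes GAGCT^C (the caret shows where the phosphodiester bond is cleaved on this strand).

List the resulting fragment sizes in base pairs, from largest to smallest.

SacI sites (GAGCTC) start at positions 87, 118.
SacI cuts after base 5 of each site (before the last base), so after positions 91, 122.
Circular molecule, 2 cuts → 2 fragments:
  92–122 → 31 bp
  123–197 then 1–91 → 75 + 91 = 166 bp
Sorted largest to smallest: 166, 31 bp.

166, 31 bp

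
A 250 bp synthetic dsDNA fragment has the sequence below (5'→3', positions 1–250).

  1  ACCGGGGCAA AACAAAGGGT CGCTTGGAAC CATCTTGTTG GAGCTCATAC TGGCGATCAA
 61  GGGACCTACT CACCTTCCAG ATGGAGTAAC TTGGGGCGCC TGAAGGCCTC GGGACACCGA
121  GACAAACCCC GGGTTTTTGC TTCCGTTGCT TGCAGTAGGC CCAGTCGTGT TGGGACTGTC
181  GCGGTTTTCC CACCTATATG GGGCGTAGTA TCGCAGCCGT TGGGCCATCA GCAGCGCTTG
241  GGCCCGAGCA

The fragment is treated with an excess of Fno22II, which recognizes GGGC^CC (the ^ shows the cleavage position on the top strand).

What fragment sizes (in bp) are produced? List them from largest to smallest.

The Fno22II site (GGGCCC) starts at position 240.
Fno22II cuts after base 4 of each site, so after position 243.
Linear molecule, 1 cut → 2 fragments:
  1–243 → 243 bp
  244–250 → 7 bp
Sorted largest to smallest: 243, 7 bp.

243, 7 bp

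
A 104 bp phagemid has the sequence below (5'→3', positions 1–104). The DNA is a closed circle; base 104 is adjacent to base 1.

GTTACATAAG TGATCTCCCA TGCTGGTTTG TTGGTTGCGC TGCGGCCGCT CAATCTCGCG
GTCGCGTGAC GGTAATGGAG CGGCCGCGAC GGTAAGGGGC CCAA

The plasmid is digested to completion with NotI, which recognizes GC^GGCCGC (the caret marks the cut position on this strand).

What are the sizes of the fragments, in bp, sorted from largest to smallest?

NotI sites (GCGGCCGC) start at positions 42, 80.
NotI cuts after base 2 of each site, so after positions 43, 81.
Circular molecule, 2 cuts → 2 fragments:
  44–81 → 38 bp
  82–104 then 1–43 → 23 + 43 = 66 bp
Sorted largest to smallest: 66, 38 bp.

66, 38 bp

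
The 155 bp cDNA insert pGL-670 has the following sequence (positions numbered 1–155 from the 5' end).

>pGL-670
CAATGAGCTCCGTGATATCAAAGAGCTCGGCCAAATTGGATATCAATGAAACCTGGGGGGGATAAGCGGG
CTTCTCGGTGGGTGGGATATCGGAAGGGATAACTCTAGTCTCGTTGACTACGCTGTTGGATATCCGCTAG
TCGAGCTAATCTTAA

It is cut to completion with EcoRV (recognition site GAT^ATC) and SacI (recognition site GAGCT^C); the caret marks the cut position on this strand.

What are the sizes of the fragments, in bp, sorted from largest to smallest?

EcoRV sites (GATATC) start at positions 14, 39, 86, 129.
EcoRV cuts after base 3 of each site, so after positions 16, 41, 88, 131.
SacI sites (GAGCTC) start at positions 5, 23.
SacI cuts after base 5 of each site (before the last base), so after positions 9, 27.
Combined cut positions: 9, 16, 27, 41, 88, 131.
Linear molecule, 6 cuts → 7 fragments:
  1–9 → 9 bp
  10–16 → 7 bp
  17–27 → 11 bp
  28–41 → 14 bp
  42–88 → 47 bp
  89–131 → 43 bp
  132–155 → 24 bp
Sorted largest to smallest: 47, 43, 24, 14, 11, 9, 7 bp.

47, 43, 24, 14, 11, 9, 7 bp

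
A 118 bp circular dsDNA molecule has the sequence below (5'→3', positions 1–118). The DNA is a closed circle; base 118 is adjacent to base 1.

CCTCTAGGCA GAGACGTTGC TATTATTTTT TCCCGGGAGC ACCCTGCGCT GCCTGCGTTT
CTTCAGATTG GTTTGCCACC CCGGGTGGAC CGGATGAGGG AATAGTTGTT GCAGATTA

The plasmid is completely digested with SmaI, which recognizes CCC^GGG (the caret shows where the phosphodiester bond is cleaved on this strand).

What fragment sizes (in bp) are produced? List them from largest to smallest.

SmaI sites (CCCGGG) start at positions 32, 80.
SmaI cuts after base 3 of each site, so after positions 34, 82.
Circular molecule, 2 cuts → 2 fragments:
  35–82 → 48 bp
  83–118 then 1–34 → 36 + 34 = 70 bp
Sorted largest to smallest: 70, 48 bp.

70, 48 bp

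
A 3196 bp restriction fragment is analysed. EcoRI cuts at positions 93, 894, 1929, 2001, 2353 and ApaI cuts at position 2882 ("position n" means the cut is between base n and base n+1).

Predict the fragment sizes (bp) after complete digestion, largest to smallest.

Combined cut positions (sorted): 93, 894, 1929, 2001, 2353, 2882.
Linear molecule, 6 cuts → 7 fragments:
  93 − 0 = 93 bp
  894 − 93 = 801 bp
  1929 − 894 = 1035 bp
  2001 − 1929 = 72 bp
  2353 − 2001 = 352 bp
  2882 − 2353 = 529 bp
  3196 − 2882 = 314 bp
Sorted largest to smallest: 1035, 801, 529, 352, 314, 93, 72 bp.

1035, 801, 529, 352, 314, 93, 72 bp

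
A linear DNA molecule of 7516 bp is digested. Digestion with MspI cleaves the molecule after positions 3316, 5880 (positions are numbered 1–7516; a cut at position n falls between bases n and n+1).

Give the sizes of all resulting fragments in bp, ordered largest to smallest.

3316, 2564, 1636 bp

Linear molecule, 2 cuts → 3 fragments:
  3316 − 0 = 3316 bp
  5880 − 3316 = 2564 bp
  7516 − 5880 = 1636 bp
Sorted largest to smallest: 3316, 2564, 1636 bp.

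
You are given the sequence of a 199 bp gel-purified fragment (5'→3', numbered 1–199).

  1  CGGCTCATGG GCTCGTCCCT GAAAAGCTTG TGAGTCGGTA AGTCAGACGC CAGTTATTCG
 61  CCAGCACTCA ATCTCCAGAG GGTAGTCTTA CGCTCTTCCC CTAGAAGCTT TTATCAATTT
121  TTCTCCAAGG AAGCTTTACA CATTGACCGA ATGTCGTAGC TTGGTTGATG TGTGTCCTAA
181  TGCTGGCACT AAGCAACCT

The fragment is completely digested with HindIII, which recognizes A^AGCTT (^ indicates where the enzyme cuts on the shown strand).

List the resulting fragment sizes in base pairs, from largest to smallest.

81, 68, 26, 24 bp

HindIII sites (AAGCTT) start at positions 24, 105, 131.
HindIII cuts after the first base of each site, so after positions 24, 105, 131.
Linear molecule, 3 cuts → 4 fragments:
  1–24 → 24 bp
  25–105 → 81 bp
  106–131 → 26 bp
  132–199 → 68 bp
Sorted largest to smallest: 81, 68, 26, 24 bp.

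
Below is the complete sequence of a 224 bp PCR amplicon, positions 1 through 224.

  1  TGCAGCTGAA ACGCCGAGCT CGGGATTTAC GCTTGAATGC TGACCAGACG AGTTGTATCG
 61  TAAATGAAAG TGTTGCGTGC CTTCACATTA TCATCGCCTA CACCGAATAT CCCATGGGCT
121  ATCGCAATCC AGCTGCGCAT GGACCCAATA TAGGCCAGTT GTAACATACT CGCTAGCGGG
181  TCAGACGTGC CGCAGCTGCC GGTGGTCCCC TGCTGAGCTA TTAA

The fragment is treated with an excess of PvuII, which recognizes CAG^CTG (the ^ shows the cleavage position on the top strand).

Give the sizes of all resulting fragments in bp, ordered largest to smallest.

127, 63, 29, 5 bp

PvuII sites (CAGCTG) start at positions 3, 130, 193.
PvuII cuts after base 3 of each site, so after positions 5, 132, 195.
Linear molecule, 3 cuts → 4 fragments:
  1–5 → 5 bp
  6–132 → 127 bp
  133–195 → 63 bp
  196–224 → 29 bp
Sorted largest to smallest: 127, 63, 29, 5 bp.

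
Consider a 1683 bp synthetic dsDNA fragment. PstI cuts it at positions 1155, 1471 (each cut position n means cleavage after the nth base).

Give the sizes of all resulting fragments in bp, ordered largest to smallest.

Linear molecule, 2 cuts → 3 fragments:
  1155 − 0 = 1155 bp
  1471 − 1155 = 316 bp
  1683 − 1471 = 212 bp
Sorted largest to smallest: 1155, 316, 212 bp.

1155, 316, 212 bp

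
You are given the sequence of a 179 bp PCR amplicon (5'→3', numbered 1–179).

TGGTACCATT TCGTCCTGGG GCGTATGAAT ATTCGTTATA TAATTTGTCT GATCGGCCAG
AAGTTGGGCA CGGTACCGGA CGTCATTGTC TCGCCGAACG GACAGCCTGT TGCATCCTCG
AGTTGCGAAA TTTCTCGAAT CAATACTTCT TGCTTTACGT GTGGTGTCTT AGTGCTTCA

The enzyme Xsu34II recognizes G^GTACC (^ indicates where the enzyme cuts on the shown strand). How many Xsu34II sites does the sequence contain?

GGTACC occurs starting at positions 2, 72.
Xsu34II cuts at 2 sites.

2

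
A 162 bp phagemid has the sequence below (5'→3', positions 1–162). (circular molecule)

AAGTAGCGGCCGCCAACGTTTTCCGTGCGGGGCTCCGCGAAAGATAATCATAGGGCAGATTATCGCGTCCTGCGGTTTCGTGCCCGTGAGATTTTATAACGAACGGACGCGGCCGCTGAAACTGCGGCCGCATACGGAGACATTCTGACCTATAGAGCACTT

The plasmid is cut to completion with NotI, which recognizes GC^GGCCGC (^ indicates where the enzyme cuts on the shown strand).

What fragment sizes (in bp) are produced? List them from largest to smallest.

103, 44, 15 bp

NotI sites (GCGGCCGC) start at positions 6, 109, 124.
NotI cuts after base 2 of each site, so after positions 7, 110, 125.
Circular molecule, 3 cuts → 3 fragments:
  8–110 → 103 bp
  111–125 → 15 bp
  126–162 then 1–7 → 37 + 7 = 44 bp
Sorted largest to smallest: 103, 44, 15 bp.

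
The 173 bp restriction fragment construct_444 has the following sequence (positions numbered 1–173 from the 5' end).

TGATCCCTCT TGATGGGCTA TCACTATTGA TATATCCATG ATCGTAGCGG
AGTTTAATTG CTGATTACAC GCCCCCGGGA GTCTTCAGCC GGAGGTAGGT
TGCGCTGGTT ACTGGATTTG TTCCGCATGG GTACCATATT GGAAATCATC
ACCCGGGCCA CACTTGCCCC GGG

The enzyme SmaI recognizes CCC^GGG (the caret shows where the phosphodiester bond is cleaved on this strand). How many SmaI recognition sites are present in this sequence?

CCCGGG occurs starting at positions 74, 152, 168.
SmaI cuts at 3 sites.

3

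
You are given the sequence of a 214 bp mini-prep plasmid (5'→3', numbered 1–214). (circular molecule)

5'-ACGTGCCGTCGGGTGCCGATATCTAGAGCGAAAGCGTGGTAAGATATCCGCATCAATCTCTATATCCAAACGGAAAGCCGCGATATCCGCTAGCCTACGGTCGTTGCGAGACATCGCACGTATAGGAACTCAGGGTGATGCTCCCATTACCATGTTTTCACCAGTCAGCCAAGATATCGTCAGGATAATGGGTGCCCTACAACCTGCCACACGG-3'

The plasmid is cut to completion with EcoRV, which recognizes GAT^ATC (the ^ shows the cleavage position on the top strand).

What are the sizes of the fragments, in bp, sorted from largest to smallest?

EcoRV sites (GATATC) start at positions 18, 43, 82, 173.
EcoRV cuts after base 3 of each site, so after positions 20, 45, 84, 175.
Circular molecule, 4 cuts → 4 fragments:
  21–45 → 25 bp
  46–84 → 39 bp
  85–175 → 91 bp
  176–214 then 1–20 → 39 + 20 = 59 bp
Sorted largest to smallest: 91, 59, 39, 25 bp.

91, 59, 39, 25 bp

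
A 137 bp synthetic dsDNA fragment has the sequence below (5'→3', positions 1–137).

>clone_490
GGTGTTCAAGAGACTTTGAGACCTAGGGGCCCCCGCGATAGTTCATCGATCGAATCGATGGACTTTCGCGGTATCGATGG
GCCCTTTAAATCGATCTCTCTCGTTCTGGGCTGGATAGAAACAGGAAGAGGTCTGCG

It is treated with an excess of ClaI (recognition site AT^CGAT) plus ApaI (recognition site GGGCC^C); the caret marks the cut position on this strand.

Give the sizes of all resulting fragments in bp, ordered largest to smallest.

ClaI sites (ATCGAT) start at positions 45, 54, 73, 90.
ClaI cuts after base 2 of each site, so after positions 46, 55, 74, 91.
ApaI sites (GGGCCC) start at positions 27, 79.
ApaI cuts after base 5 of each site (before the last base), so after positions 31, 83.
Combined cut positions: 31, 46, 55, 74, 83, 91.
Linear molecule, 6 cuts → 7 fragments:
  1–31 → 31 bp
  32–46 → 15 bp
  47–55 → 9 bp
  56–74 → 19 bp
  75–83 → 9 bp
  84–91 → 8 bp
  92–137 → 46 bp
Sorted largest to smallest: 46, 31, 19, 15, 9, 9, 8 bp.

46, 31, 19, 15, 9, 9, 8 bp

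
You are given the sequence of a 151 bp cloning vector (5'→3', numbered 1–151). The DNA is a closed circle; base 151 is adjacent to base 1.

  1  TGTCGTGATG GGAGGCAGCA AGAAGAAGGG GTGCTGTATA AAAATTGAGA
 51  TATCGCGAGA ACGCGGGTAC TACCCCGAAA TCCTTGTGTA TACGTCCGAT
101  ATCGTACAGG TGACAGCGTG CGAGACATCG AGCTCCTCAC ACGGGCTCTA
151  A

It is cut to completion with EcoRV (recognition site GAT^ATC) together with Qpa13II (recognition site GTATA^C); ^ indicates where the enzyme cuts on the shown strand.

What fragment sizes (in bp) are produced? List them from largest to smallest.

102, 41, 8 bp

EcoRV sites (GATATC) start at positions 49, 98.
EcoRV cuts after base 3 of each site, so after positions 51, 100.
The Qpa13II site (GTATAC) starts at position 88.
Qpa13II cuts after base 5 of each site (before the last base), so after position 92.
Combined cut positions: 51, 92, 100.
Circular molecule, 3 cuts → 3 fragments:
  52–92 → 41 bp
  93–100 → 8 bp
  101–151 then 1–51 → 51 + 51 = 102 bp
Sorted largest to smallest: 102, 41, 8 bp.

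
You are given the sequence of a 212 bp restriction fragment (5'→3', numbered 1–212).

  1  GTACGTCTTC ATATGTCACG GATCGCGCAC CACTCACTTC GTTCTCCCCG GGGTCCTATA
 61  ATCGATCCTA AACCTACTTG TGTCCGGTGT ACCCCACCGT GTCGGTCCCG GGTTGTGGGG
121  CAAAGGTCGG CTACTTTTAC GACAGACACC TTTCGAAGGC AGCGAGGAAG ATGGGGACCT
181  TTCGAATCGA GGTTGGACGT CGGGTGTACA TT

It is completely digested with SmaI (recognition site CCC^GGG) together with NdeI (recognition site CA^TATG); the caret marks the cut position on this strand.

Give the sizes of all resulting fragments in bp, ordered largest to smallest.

SmaI sites (CCCGGG) start at positions 47, 107.
SmaI cuts after base 3 of each site, so after positions 49, 109.
The NdeI site (CATATG) starts at position 10.
NdeI cuts after base 2 of each site, so after position 11.
Combined cut positions: 11, 49, 109.
Linear molecule, 3 cuts → 4 fragments:
  1–11 → 11 bp
  12–49 → 38 bp
  50–109 → 60 bp
  110–212 → 103 bp
Sorted largest to smallest: 103, 60, 38, 11 bp.

103, 60, 38, 11 bp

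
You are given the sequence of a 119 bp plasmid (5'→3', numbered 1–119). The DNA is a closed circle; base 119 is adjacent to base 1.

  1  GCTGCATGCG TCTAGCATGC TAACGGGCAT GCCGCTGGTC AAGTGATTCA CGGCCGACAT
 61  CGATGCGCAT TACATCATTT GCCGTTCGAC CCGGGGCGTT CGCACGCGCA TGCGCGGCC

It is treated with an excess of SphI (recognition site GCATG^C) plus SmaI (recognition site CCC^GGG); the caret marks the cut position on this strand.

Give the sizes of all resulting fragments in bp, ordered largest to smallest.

61, 20, 15, 12, 11 bp

SphI sites (GCATGC) start at positions 4, 15, 27, 108.
SphI cuts after base 5 of each site (before the last base), so after positions 8, 19, 31, 112.
The SmaI site (CCCGGG) starts at position 90.
SmaI cuts after base 3 of each site, so after position 92.
Combined cut positions: 8, 19, 31, 92, 112.
Circular molecule, 5 cuts → 5 fragments:
  9–19 → 11 bp
  20–31 → 12 bp
  32–92 → 61 bp
  93–112 → 20 bp
  113–119 then 1–8 → 7 + 8 = 15 bp
Sorted largest to smallest: 61, 20, 15, 12, 11 bp.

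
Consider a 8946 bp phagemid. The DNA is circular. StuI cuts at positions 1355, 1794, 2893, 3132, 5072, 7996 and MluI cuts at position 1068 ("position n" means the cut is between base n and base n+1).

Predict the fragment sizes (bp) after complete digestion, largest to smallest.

Combined cut positions (sorted): 1068, 1355, 1794, 2893, 3132, 5072, 7996.
Circular molecule, 7 cuts → 7 fragments:
  1355 − 1068 = 287 bp
  1794 − 1355 = 439 bp
  2893 − 1794 = 1099 bp
  3132 − 2893 = 239 bp
  5072 − 3132 = 1940 bp
  7996 − 5072 = 2924 bp
  wrap: 8946 − 7996 + 1068 = 2018 bp
Sorted largest to smallest: 2924, 2018, 1940, 1099, 439, 287, 239 bp.

2924, 2018, 1940, 1099, 439, 287, 239 bp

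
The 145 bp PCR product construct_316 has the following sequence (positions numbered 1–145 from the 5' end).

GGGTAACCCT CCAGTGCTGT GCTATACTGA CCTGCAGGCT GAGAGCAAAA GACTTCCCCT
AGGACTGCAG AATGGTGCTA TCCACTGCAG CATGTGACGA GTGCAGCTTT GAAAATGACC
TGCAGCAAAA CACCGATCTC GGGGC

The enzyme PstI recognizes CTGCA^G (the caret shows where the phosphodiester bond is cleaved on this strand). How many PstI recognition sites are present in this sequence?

4

CTGCAG occurs starting at positions 32, 65, 85, 120.
PstI cuts at 4 sites.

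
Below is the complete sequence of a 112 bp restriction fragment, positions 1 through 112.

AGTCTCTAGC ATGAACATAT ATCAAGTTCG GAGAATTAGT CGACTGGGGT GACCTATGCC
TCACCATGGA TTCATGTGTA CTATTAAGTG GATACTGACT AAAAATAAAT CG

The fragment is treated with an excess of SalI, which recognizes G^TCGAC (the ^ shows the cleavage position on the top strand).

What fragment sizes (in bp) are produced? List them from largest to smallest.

73, 39 bp

The SalI site (GTCGAC) starts at position 39.
SalI cuts after the first base of each site, so after position 39.
Linear molecule, 1 cut → 2 fragments:
  1–39 → 39 bp
  40–112 → 73 bp
Sorted largest to smallest: 73, 39 bp.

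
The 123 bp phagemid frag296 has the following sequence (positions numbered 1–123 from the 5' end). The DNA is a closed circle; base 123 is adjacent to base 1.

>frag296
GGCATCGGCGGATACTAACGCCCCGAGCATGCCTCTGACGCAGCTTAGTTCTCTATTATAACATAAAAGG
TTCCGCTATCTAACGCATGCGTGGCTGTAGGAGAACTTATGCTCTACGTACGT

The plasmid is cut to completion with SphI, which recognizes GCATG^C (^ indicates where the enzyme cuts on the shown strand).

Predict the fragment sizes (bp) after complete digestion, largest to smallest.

SphI sites (GCATGC) start at positions 27, 85.
SphI cuts after base 5 of each site (before the last base), so after positions 31, 89.
Circular molecule, 2 cuts → 2 fragments:
  32–89 → 58 bp
  90–123 then 1–31 → 34 + 31 = 65 bp
Sorted largest to smallest: 65, 58 bp.

65, 58 bp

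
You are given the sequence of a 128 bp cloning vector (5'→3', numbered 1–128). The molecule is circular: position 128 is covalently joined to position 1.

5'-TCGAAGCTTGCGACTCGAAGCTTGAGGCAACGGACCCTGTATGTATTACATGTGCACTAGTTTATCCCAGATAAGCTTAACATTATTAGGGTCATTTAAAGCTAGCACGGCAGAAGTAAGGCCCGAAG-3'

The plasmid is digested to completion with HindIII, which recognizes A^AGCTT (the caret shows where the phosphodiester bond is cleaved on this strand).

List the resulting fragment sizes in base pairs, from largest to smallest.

59, 55, 14 bp

HindIII sites (AAGCTT) start at positions 4, 18, 73.
HindIII cuts after the first base of each site, so after positions 4, 18, 73.
Circular molecule, 3 cuts → 3 fragments:
  5–18 → 14 bp
  19–73 → 55 bp
  74–128 then 1–4 → 55 + 4 = 59 bp
Sorted largest to smallest: 59, 55, 14 bp.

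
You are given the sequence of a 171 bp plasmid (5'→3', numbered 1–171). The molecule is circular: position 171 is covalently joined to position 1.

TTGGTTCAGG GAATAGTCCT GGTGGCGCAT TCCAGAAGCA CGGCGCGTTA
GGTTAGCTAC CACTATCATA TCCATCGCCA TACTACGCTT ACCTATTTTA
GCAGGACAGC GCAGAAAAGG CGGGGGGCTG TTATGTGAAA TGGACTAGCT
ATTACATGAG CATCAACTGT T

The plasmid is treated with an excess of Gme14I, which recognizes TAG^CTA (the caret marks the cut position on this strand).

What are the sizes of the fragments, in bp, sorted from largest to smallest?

92, 79 bp

Gme14I sites (TAGCTA) start at positions 54, 146.
Gme14I cuts after base 3 of each site, so after positions 56, 148.
Circular molecule, 2 cuts → 2 fragments:
  57–148 → 92 bp
  149–171 then 1–56 → 23 + 56 = 79 bp
Sorted largest to smallest: 92, 79 bp.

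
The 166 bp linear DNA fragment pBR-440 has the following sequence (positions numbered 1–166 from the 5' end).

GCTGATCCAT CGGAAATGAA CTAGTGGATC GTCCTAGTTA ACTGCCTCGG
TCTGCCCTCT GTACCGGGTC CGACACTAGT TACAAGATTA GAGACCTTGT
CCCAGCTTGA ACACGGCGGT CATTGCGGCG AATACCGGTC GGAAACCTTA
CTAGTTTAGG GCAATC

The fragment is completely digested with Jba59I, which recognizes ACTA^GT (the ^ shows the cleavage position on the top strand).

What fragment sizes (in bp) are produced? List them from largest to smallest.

75, 55, 23, 13 bp

Jba59I sites (ACTAGT) start at positions 20, 75, 150.
Jba59I cuts after base 4 of each site, so after positions 23, 78, 153.
Linear molecule, 3 cuts → 4 fragments:
  1–23 → 23 bp
  24–78 → 55 bp
  79–153 → 75 bp
  154–166 → 13 bp
Sorted largest to smallest: 75, 55, 23, 13 bp.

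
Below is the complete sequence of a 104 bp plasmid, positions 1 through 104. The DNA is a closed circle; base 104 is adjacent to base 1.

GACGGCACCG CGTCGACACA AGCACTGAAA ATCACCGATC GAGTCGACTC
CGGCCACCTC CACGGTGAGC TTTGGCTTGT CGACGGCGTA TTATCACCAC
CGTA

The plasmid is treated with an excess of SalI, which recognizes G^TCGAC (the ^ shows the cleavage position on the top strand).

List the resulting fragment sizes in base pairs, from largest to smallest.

37, 36, 31 bp

SalI sites (GTCGAC) start at positions 12, 43, 79.
SalI cuts after the first base of each site, so after positions 12, 43, 79.
Circular molecule, 3 cuts → 3 fragments:
  13–43 → 31 bp
  44–79 → 36 bp
  80–104 then 1–12 → 25 + 12 = 37 bp
Sorted largest to smallest: 37, 36, 31 bp.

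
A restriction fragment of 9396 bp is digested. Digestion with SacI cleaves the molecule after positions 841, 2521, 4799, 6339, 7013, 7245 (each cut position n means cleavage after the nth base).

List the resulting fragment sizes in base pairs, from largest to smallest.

2278, 2151, 1680, 1540, 841, 674, 232 bp

Linear molecule, 6 cuts → 7 fragments:
  841 − 0 = 841 bp
  2521 − 841 = 1680 bp
  4799 − 2521 = 2278 bp
  6339 − 4799 = 1540 bp
  7013 − 6339 = 674 bp
  7245 − 7013 = 232 bp
  9396 − 7245 = 2151 bp
Sorted largest to smallest: 2278, 2151, 1680, 1540, 841, 674, 232 bp.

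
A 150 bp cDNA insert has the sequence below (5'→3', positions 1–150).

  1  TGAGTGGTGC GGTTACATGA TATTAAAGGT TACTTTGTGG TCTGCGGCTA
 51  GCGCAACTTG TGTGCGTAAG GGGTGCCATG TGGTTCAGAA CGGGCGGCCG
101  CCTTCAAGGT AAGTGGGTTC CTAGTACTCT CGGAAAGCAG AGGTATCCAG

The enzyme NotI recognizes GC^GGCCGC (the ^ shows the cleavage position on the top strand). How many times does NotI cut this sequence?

1

GCGGCCGC occurs starting at position 94.
NotI cuts at 1 site.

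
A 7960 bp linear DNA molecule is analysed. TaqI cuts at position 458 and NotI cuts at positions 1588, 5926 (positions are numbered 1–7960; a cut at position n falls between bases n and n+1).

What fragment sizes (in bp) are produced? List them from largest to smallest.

4338, 2034, 1130, 458 bp

Combined cut positions (sorted): 458, 1588, 5926.
Linear molecule, 3 cuts → 4 fragments:
  458 − 0 = 458 bp
  1588 − 458 = 1130 bp
  5926 − 1588 = 4338 bp
  7960 − 5926 = 2034 bp
Sorted largest to smallest: 4338, 2034, 1130, 458 bp.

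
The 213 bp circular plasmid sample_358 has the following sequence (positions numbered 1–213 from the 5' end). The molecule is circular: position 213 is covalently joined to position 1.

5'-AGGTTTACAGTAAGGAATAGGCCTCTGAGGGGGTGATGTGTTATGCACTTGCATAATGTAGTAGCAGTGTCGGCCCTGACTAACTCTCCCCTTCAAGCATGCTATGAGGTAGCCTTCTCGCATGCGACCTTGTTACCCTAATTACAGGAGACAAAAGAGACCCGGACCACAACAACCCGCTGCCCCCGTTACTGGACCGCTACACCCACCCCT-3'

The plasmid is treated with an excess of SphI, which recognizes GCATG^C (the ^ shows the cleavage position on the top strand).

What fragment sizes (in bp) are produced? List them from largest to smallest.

SphI sites (GCATGC) start at positions 97, 120.
SphI cuts after base 5 of each site (before the last base), so after positions 101, 124.
Circular molecule, 2 cuts → 2 fragments:
  102–124 → 23 bp
  125–213 then 1–101 → 89 + 101 = 190 bp
Sorted largest to smallest: 190, 23 bp.

190, 23 bp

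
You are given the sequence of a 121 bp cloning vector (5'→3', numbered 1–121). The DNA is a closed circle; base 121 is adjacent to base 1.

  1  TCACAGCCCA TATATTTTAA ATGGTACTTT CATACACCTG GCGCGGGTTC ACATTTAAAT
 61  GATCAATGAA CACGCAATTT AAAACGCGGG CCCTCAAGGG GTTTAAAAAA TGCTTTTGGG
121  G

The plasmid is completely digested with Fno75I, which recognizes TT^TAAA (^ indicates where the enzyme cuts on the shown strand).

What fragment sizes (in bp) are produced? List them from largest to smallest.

38, 35, 24, 24 bp

Fno75I sites (TTTAAA) start at positions 16, 54, 78, 102.
Fno75I cuts after base 2 of each site, so after positions 17, 55, 79, 103.
Circular molecule, 4 cuts → 4 fragments:
  18–55 → 38 bp
  56–79 → 24 bp
  80–103 → 24 bp
  104–121 then 1–17 → 18 + 17 = 35 bp
Sorted largest to smallest: 38, 35, 24, 24 bp.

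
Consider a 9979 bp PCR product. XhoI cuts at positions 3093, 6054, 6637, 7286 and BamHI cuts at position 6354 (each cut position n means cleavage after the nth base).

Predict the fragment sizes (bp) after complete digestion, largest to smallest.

3093, 2961, 2693, 649, 300, 283 bp

Combined cut positions (sorted): 3093, 6054, 6354, 6637, 7286.
Linear molecule, 5 cuts → 6 fragments:
  3093 − 0 = 3093 bp
  6054 − 3093 = 2961 bp
  6354 − 6054 = 300 bp
  6637 − 6354 = 283 bp
  7286 − 6637 = 649 bp
  9979 − 7286 = 2693 bp
Sorted largest to smallest: 3093, 2961, 2693, 649, 300, 283 bp.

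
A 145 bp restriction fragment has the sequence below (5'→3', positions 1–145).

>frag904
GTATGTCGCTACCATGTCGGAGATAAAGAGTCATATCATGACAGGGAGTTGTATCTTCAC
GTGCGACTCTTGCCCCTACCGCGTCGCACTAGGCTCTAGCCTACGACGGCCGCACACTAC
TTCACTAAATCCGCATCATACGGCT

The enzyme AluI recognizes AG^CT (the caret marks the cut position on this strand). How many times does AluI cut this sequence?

0

No occurrence of AGCT is present in the sequence.
AluI does not cut: 0 sites.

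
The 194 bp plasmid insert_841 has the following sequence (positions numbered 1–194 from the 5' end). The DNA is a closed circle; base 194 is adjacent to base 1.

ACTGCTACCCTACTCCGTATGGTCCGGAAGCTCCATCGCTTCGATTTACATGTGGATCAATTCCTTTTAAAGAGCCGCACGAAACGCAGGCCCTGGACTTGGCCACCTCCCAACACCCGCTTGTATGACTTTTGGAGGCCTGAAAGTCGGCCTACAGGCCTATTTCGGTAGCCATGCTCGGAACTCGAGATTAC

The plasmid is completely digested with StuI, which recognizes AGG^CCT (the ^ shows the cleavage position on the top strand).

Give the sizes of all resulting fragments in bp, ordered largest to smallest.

174, 20 bp

StuI sites (AGGCCT) start at positions 136, 156.
StuI cuts after base 3 of each site, so after positions 138, 158.
Circular molecule, 2 cuts → 2 fragments:
  139–158 → 20 bp
  159–194 then 1–138 → 36 + 138 = 174 bp
Sorted largest to smallest: 174, 20 bp.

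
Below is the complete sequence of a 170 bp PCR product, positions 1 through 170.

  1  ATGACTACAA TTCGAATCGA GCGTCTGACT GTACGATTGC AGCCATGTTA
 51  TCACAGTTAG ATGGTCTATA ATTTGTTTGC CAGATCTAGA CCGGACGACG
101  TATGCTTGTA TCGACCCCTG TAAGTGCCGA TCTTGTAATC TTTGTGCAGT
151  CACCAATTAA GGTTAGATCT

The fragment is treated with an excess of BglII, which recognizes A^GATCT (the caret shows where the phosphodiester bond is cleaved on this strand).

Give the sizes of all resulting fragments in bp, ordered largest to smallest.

83, 82, 5 bp

BglII sites (AGATCT) start at positions 82, 165.
BglII cuts after the first base of each site, so after positions 82, 165.
Linear molecule, 2 cuts → 3 fragments:
  1–82 → 82 bp
  83–165 → 83 bp
  166–170 → 5 bp
Sorted largest to smallest: 83, 82, 5 bp.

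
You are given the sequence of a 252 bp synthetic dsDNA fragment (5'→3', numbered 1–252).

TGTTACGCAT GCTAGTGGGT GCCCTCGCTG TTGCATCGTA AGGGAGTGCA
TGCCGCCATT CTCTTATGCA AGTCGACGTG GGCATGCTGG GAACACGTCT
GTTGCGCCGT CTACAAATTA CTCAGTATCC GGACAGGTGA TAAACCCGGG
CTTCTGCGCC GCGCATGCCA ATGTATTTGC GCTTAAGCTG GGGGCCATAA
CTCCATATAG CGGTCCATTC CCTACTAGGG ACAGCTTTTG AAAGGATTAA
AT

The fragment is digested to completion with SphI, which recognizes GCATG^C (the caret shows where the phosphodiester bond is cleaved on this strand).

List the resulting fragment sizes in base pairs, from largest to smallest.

SphI sites (GCATGC) start at positions 7, 48, 82, 163.
SphI cuts after base 5 of each site (before the last base), so after positions 11, 52, 86, 167.
Linear molecule, 4 cuts → 5 fragments:
  1–11 → 11 bp
  12–52 → 41 bp
  53–86 → 34 bp
  87–167 → 81 bp
  168–252 → 85 bp
Sorted largest to smallest: 85, 81, 41, 34, 11 bp.

85, 81, 41, 34, 11 bp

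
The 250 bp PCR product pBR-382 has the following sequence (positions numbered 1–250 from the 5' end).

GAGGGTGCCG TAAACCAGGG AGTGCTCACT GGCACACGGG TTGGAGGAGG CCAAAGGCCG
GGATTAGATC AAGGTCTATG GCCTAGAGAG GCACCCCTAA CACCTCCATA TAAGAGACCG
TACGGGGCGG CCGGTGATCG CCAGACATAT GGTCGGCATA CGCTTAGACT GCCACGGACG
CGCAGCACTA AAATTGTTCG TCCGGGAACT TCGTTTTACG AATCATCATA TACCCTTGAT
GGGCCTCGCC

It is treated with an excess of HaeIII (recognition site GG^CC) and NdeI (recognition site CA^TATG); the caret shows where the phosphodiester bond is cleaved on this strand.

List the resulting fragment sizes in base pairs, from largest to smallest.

96, 50, 49, 24, 17, 7, 7 bp

HaeIII sites (GGCC) start at positions 49, 56, 80, 129, 242.
HaeIII cuts after base 2 of each site, so after positions 50, 57, 81, 130, 243.
The NdeI site (CATATG) starts at position 146.
NdeI cuts after base 2 of each site, so after position 147.
Combined cut positions: 50, 57, 81, 130, 147, 243.
Linear molecule, 6 cuts → 7 fragments:
  1–50 → 50 bp
  51–57 → 7 bp
  58–81 → 24 bp
  82–130 → 49 bp
  131–147 → 17 bp
  148–243 → 96 bp
  244–250 → 7 bp
Sorted largest to smallest: 96, 50, 49, 24, 17, 7, 7 bp.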